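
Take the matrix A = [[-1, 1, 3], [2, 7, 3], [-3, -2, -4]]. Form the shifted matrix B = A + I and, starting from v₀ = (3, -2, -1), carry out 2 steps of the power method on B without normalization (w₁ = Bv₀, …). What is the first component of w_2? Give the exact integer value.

-19

B = A + I has rows (0, 1, 3); (2, 8, 3); (-3, -2, -3)
w1 = Bv₀ = (0·3 + 1·(-2) + 3·(-1); 2·3 + 8·(-2) + 3·(-1); (-3)·3 + (-2)·(-2) + (-3)·(-1)) = (-5, -13, -2)
w2 = Bw1 = (0·(-5) + 1·(-13) + 3·(-2); 2·(-5) + 8·(-13) + 3·(-2); (-3)·(-5) + (-2)·(-13) + (-3)·(-2)) = (-19, -120, 47)
Requested component of w2: -19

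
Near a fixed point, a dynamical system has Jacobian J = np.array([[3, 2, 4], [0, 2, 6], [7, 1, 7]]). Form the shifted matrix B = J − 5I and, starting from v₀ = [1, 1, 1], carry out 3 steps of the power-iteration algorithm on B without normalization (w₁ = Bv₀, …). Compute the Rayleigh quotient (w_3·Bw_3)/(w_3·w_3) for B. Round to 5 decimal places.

B = J − 5I has rows (-2, 2, 4); (0, -3, 6); (7, 1, 2)
w1 = Bv₀ = (4, 3, 10)
w2 = Bw1 = (38, 51, 51)
w3 = Bw2 = (230, 153, 419)
Bw3 = (1522, 2055, 2601)
w3·Bw3 = 1754294; w3·w3 = 251870; μ ≈ 1754294/251870 = 6.96508

6.96508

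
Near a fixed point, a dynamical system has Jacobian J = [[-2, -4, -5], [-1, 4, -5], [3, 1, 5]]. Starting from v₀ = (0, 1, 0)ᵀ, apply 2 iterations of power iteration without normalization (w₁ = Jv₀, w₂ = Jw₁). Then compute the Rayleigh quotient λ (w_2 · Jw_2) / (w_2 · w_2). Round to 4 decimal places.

w1 = Jv₀ = (-4, 4, 1)
w2 = Jw1 = (-13, 15, -3)
Jw2 = (-19, 88, -39)
w2·Jw2 = (-13)·(-19) + 15·88 + (-3)·(-39) = 1684; w2·w2 = (-13)·(-13) + 15·15 + (-3)·(-3) = 403
λ ≈ 1684/403 = 4.1787

λ ≈ 4.1787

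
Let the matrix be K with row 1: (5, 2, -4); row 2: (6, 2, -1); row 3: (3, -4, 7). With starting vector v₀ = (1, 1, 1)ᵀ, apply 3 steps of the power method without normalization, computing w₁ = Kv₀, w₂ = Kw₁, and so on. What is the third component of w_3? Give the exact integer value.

w1 = Kv₀ = (5·1 + 2·1 + (-4)·1; 6·1 + 2·1 + (-1)·1; 3·1 + (-4)·1 + 7·1) = (3, 7, 6)
w2 = Kw1 = (5·3 + 2·7 + (-4)·6; 6·3 + 2·7 + (-1)·6; 3·3 + (-4)·7 + 7·6) = (5, 26, 23)
w3 = Kw2 = (-15, 59, 72)
The requested component of w3 is 72.

72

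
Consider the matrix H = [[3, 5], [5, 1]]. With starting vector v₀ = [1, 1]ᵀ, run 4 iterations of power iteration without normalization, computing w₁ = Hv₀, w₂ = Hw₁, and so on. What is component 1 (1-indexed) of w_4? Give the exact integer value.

w1 = Hv₀ = (8, 6)
w2 = Hw1 = (54, 46)
w3 = Hw2 = (392, 316)
w4 = Hw3 = (2756, 2276)
The requested component of w4 is 2756.

2756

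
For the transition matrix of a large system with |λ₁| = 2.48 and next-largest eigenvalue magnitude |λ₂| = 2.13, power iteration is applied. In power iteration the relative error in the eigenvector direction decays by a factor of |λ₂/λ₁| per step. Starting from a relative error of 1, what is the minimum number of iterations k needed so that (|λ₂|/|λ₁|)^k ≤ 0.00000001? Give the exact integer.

122

|λ₂/λ₁| = 2.13/2.48 = 0.85887
Need k ≥ ln(0.00000001) / ln(0.85887) = -18.4207 / -0.1521 ≈ 121.080
Smallest integer k satisfying the bound: 122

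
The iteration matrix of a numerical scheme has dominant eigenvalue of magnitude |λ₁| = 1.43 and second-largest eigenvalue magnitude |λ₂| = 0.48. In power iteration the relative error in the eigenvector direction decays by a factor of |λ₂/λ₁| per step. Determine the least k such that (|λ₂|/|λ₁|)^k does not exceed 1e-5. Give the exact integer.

|λ₂/λ₁| = 0.48/1.43 = 0.33566
Need k ≥ ln(1e-5) / ln(0.33566) = -11.5129 / -1.0916 ≈ 10.546
Smallest integer k satisfying the bound: 11

11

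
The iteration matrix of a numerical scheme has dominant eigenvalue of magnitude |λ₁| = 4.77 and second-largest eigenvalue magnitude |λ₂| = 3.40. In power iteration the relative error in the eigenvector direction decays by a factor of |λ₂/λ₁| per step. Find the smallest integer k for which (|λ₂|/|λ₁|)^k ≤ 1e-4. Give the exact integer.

|λ₂/λ₁| = 3.40/4.77 = 0.71279
Need k ≥ ln(1e-4) / ln(0.71279) = -9.2103 / -0.3386 ≈ 27.204
Smallest integer k satisfying the bound: 28

28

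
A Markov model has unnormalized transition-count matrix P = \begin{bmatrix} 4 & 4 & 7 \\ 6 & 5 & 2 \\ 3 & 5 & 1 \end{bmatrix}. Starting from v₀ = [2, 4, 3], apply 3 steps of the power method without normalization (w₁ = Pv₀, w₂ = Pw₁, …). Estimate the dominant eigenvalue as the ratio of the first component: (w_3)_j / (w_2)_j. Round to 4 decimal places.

λ ≈ 12.5047

w1 = Pv₀ = (4·2 + 4·4 + 7·3; 6·2 + 5·4 + 2·3; 3·2 + 5·4 + 1·3) = (45, 38, 29)
w2 = Pw1 = (4·45 + 4·38 + 7·29; 6·45 + 5·38 + 2·29; 3·45 + 5·38 + 1·29) = (535, 518, 354)
w3 = Pw2 = (6690, 6508, 4549)
Ratio at component: 6690 / 535 = 12.5047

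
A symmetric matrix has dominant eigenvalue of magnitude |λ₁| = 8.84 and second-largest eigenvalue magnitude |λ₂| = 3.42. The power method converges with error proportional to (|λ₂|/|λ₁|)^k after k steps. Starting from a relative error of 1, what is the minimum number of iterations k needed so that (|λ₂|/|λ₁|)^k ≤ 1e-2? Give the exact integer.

5

|λ₂/λ₁| = 3.42/8.84 = 0.38688
Need k ≥ ln(1e-2) / ln(0.38688) = -4.6052 / -0.9496 ≈ 4.849
Smallest integer k satisfying the bound: 5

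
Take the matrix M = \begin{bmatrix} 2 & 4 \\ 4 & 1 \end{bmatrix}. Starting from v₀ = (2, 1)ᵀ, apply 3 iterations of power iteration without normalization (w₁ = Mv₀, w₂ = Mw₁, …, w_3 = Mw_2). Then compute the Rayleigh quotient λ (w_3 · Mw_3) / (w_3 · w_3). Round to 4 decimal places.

5.5259

w1 = Mv₀ = (8, 9)
w2 = Mw1 = (52, 41)
w3 = Mw2 = (268, 249)
Mw3 = (1532, 1321)
w3·Mw3 = 268·1532 + 249·1321 = 739505; w3·w3 = 268·268 + 249·249 = 133825
λ ≈ 739505/133825 = 5.5259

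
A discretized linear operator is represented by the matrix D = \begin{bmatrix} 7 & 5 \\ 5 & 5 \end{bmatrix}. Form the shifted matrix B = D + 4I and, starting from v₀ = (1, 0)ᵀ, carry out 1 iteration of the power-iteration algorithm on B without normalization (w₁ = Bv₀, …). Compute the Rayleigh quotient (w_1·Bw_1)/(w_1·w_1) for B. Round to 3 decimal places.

μ ≈ 14.425

B = D + 4I has rows (11, 5); (5, 9)
w1 = Bv₀ = (11·1 + 5·0; 5·1 + 9·0) = (11, 5)
Bw1 = (146, 100)
w1·Bw1 = 2106; w1·w1 = 146; μ ≈ 2106/146 = 14.425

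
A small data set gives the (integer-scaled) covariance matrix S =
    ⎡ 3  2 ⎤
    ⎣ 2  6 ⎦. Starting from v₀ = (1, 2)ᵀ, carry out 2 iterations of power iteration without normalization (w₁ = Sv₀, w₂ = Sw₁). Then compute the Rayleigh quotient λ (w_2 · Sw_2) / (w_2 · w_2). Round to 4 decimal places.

7.0000

w1 = Sv₀ = (7, 14)
w2 = Sw1 = (49, 98)
Sw2 = (343, 686)
w2·Sw2 = 49·343 + 98·686 = 84035; w2·w2 = 49·49 + 98·98 = 12005
λ ≈ 84035/12005 = 7.0000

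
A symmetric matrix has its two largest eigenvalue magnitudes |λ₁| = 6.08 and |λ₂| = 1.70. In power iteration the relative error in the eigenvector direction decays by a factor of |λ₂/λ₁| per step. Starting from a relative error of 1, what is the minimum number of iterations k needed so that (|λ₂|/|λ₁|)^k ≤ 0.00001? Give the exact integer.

10

|λ₂/λ₁| = 1.70/6.08 = 0.27961
Need k ≥ ln(0.00001) / ln(0.27961) = -11.5129 / -1.2744 ≈ 9.034
Smallest integer k satisfying the bound: 10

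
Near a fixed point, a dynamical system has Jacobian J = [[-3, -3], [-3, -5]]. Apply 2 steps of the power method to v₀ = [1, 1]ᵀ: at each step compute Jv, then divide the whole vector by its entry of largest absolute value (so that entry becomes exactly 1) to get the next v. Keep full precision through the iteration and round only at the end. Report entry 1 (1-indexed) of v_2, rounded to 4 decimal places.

Jv0 = (-6.00000, -8.00000); divide by -8.00000 → v1 = (0.75000, 1.00000)
Jv1 = (-5.25000, -7.25000); divide by -7.25000 → v2 = (0.72414, 1.00000)
Requested entry of v2: 42/58 = 0.7241

0.7241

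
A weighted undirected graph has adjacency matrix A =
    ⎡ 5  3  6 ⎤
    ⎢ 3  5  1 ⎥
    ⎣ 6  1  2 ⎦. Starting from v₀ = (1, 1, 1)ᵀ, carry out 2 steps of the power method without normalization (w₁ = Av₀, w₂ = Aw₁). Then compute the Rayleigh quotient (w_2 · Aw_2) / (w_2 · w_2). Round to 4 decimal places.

λ ≈ 11.1450

w1 = Av₀ = (14, 9, 9)
w2 = Aw1 = (151, 96, 111)
Aw2 = (1709, 1044, 1224)
w2·Aw2 = 151·1709 + 96·1044 + 111·1224 = 494147; w2·w2 = 151·151 + 96·96 + 111·111 = 44338
λ ≈ 494147/44338 = 11.1450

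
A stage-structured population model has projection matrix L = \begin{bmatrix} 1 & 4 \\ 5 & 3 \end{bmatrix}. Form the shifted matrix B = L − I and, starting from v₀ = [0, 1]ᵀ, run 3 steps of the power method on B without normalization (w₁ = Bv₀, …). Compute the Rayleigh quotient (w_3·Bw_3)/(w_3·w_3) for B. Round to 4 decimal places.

μ ≈ 5.3962

B = L − I has rows (0, 4); (5, 2)
w1 = Bv₀ = (4, 2)
w2 = Bw1 = (8, 24)
w3 = Bw2 = (96, 88)
Bw3 = (352, 656)
w3·Bw3 = 91520; w3·w3 = 16960; μ ≈ 91520/16960 = 5.3962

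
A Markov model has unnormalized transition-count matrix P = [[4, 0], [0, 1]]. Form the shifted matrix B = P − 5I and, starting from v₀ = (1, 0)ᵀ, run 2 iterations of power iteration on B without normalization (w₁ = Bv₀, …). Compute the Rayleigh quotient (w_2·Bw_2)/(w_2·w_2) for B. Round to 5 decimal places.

B = P − 5I has rows (-1, 0); (0, -4)
w1 = Bv₀ = ((-1)·1 + 0·0; 0·1 + (-4)·0) = (-1, 0)
w2 = Bw1 = ((-1)·(-1) + 0·0; 0·(-1) + (-4)·0) = (1, 0)
Bw2 = (-1, 0)
w2·Bw2 = -1; w2·w2 = 1; μ ≈ -1/1 = -1.00000

μ ≈ -1.00000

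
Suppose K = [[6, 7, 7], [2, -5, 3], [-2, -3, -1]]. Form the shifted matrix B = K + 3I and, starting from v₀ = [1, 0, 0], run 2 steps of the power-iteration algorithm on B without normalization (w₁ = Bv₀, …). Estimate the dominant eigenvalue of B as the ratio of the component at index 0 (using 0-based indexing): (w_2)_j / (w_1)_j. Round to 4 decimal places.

9.0000

B = K + 3I has rows (9, 7, 7); (2, -2, 3); (-2, -3, 2)
w1 = Bv₀ = (9·1 + 7·0 + 7·0; 2·1 + (-2)·0 + 3·0; (-2)·1 + (-3)·0 + 2·0) = (9, 2, -2)
w2 = Bw1 = (9·9 + 7·2 + 7·(-2); 2·9 + (-2)·2 + 3·(-2); (-2)·9 + (-3)·2 + 2·(-2)) = (81, 8, -28)
Ratio: 81/9 = 9.0000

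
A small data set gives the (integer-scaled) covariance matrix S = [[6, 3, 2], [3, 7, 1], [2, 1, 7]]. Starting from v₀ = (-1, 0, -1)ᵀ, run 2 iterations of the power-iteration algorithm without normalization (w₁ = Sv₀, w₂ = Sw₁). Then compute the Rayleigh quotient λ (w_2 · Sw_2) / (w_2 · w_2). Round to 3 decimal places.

w1 = Sv₀ = (-8, -4, -9)
w2 = Sw1 = (-78, -61, -83)
Sw2 = (-817, -744, -798)
w2·Sw2 = (-78)·(-817) + (-61)·(-744) + (-83)·(-798) = 175344; w2·w2 = (-78)·(-78) + (-61)·(-61) + (-83)·(-83) = 16694
λ ≈ 175344/16694 = 10.503

λ ≈ 10.503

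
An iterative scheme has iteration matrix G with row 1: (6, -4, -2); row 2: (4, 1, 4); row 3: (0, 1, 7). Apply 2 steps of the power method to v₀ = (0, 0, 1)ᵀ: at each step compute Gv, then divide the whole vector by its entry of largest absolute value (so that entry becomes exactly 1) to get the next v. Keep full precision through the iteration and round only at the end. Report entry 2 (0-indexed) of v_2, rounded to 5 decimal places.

Gv0 = (-2.000000, 4.000000, 7.000000); divide by 7.000000 → v1 = (-0.285714, 0.571429, 1.000000)
Gv1 = (-6.000000, 3.428571, 7.571429); divide by 7.571429 → v2 = (-0.792453, 0.452830, 1.000000)
Requested entry of v2: 53/53 = 1.00000

1.00000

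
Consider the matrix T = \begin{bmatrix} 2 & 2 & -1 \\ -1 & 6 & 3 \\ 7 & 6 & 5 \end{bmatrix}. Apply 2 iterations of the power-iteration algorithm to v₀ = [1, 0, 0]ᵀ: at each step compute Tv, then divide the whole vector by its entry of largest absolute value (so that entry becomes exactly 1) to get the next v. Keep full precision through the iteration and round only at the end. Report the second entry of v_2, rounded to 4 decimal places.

Tv0 = (2.00000, -1.00000, 7.00000); divide by 7.00000 → v1 = (0.28571, -0.14286, 1.00000)
Tv1 = (-0.71429, 1.85714, 6.14286); divide by 6.14286 → v2 = (-0.11628, 0.30233, 1.00000)
Requested entry of v2: 13/43 = 0.3023

0.3023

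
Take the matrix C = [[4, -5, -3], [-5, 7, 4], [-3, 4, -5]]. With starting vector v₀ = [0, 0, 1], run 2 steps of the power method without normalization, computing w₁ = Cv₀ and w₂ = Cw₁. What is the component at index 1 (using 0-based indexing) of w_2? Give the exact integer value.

23

w1 = Cv₀ = (-3, 4, -5)
w2 = Cw1 = (-17, 23, 50)
The requested component of w2 is 23.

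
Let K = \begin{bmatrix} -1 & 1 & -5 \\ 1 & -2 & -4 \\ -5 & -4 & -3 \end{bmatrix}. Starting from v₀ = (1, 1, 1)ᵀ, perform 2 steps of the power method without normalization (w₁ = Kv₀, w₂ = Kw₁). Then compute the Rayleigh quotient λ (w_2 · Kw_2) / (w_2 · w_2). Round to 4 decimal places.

w1 = Kv₀ = ((-1)·1 + 1·1 + (-5)·1; 1·1 + (-2)·1 + (-4)·1; (-5)·1 + (-4)·1 + (-3)·1) = (-5, -5, -12)
w2 = Kw1 = ((-1)·(-5) + 1·(-5) + (-5)·(-12); 1·(-5) + (-2)·(-5) + (-4)·(-12); (-5)·(-5) + (-4)·(-5) + (-3)·(-12)) = (60, 53, 81)
Kw2 = (-412, -370, -755)
w2·Kw2 = 60·(-412) + 53·(-370) + 81·(-755) = -105485; w2·w2 = 60·60 + 53·53 + 81·81 = 12970
λ ≈ -105485/12970 = -8.1330

-8.1330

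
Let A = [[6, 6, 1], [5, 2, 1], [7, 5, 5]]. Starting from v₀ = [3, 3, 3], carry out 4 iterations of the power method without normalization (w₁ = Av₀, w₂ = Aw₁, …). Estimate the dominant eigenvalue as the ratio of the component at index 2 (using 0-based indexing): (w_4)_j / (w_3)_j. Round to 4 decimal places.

λ ≈ 11.7168

w1 = Av₀ = (6·3 + 6·3 + 1·3; 5·3 + 2·3 + 1·3; 7·3 + 5·3 + 5·3) = (39, 24, 51)
w2 = Aw1 = (6·39 + 6·24 + 1·51; 5·39 + 2·24 + 1·51; 7·39 + 5·24 + 5·51) = (429, 294, 648)
w3 = Aw2 = (4986, 3381, 7713)
w4 = Aw3 = (57915, 39405, 90372)
Ratio at component: 90372 / 7713 = 11.7168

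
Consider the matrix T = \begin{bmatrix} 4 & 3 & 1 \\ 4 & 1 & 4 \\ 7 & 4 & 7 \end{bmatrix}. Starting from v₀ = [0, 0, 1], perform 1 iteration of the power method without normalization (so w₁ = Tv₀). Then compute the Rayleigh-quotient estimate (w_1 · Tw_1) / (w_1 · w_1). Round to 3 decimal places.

10.167

w1 = Tv₀ = (1, 4, 7)
Tw1 = (23, 36, 72)
w1·Tw1 = 1·23 + 4·36 + 7·72 = 671; w1·w1 = 1·1 + 4·4 + 7·7 = 66
λ ≈ 671/66 = 10.167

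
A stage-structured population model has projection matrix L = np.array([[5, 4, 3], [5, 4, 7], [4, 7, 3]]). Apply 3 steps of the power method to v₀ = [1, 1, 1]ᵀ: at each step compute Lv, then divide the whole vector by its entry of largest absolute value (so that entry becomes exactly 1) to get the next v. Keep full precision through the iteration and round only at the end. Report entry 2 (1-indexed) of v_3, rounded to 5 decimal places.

Lv0 = (12.000000, 16.000000, 14.000000); divide by 16.000000 → v1 = (0.750000, 1.000000, 0.875000)
Lv1 = (10.375000, 13.875000, 12.625000); divide by 13.875000 → v2 = (0.747748, 1.000000, 0.909910)
Lv2 = (10.468468, 14.108108, 12.720721); divide by 14.108108 → v3 = (0.742018, 1.000000, 0.901660)
Requested entry of v3: 3132/3132 = 1.00000

1.00000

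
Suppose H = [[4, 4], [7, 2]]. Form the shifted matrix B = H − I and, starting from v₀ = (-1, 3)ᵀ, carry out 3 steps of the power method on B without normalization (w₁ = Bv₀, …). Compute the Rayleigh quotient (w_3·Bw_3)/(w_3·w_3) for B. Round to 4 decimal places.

B = H − I has rows (3, 4); (7, 1)
w1 = Bv₀ = (3·(-1) + 4·3; 7·(-1) + 1·3) = (9, -4)
w2 = Bw1 = (3·9 + 4·(-4); 7·9 + 1·(-4)) = (11, 59)
w3 = Bw2 = (269, 136)
Bw3 = (1351, 2019)
w3·Bw3 = 638003; w3·w3 = 90857; μ ≈ 638003/90857 = 7.0221

7.0221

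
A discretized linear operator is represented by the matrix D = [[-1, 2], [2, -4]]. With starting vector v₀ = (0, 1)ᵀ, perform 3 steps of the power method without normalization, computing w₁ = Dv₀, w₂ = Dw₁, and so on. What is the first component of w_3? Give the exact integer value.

w1 = Dv₀ = ((-1)·0 + 2·1; 2·0 + (-4)·1) = (2, -4)
w2 = Dw1 = ((-1)·2 + 2·(-4); 2·2 + (-4)·(-4)) = (-10, 20)
w3 = Dw2 = (50, -100)
The requested component of w3 is 50.

50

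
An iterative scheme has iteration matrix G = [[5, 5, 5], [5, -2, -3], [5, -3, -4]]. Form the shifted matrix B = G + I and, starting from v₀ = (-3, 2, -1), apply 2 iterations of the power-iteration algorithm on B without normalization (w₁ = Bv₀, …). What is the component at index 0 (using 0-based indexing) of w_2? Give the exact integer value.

-238

B = G + I has rows (6, 5, 5); (5, -1, -3); (5, -3, -3)
w1 = Bv₀ = (6·(-3) + 5·2 + 5·(-1); 5·(-3) + (-1)·2 + (-3)·(-1); 5·(-3) + (-3)·2 + (-3)·(-1)) = (-13, -14, -18)
w2 = Bw1 = (6·(-13) + 5·(-14) + 5·(-18); 5·(-13) + (-1)·(-14) + (-3)·(-18); 5·(-13) + (-3)·(-14) + (-3)·(-18)) = (-238, 3, 31)
Requested component of w2: -238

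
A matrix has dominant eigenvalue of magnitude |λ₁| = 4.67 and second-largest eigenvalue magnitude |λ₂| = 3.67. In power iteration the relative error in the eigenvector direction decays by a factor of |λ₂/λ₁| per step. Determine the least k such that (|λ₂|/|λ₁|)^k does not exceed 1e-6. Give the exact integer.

58

|λ₂/λ₁| = 3.67/4.67 = 0.78587
Need k ≥ ln(1e-6) / ln(0.78587) = -13.8155 / -0.2410 ≈ 57.334
Smallest integer k satisfying the bound: 58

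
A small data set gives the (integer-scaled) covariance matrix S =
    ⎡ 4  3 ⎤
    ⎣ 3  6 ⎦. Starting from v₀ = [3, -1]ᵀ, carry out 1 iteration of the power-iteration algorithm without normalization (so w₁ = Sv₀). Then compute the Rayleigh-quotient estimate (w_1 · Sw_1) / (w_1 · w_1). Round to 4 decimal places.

w1 = Sv₀ = (9, 3)
Sw1 = (45, 45)
w1·Sw1 = 9·45 + 3·45 = 540; w1·w1 = 9·9 + 3·3 = 90
λ ≈ 540/90 = 6.0000

λ ≈ 6.0000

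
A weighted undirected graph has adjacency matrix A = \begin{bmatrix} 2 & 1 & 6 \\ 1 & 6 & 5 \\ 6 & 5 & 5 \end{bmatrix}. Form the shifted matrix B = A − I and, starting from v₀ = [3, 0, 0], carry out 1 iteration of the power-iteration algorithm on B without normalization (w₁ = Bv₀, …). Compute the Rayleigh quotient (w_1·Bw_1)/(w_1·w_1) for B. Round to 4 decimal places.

μ ≈ 7.4737

B = A − I has rows (1, 1, 6); (1, 5, 5); (6, 5, 4)
w1 = Bv₀ = (3, 3, 18)
Bw1 = (114, 108, 105)
w1·Bw1 = 2556; w1·w1 = 342; μ ≈ 2556/342 = 7.4737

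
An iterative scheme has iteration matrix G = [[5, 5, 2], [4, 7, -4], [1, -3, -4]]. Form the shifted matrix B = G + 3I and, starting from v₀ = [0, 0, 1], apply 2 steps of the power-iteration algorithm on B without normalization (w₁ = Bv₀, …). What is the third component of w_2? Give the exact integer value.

15

B = G + 3I has rows (8, 5, 2); (4, 10, -4); (1, -3, -1)
w1 = Bv₀ = (8·0 + 5·0 + 2·1; 4·0 + 10·0 + (-4)·1; 1·0 + (-3)·0 + (-1)·1) = (2, -4, -1)
w2 = Bw1 = (8·2 + 5·(-4) + 2·(-1); 4·2 + 10·(-4) + (-4)·(-1); 1·2 + (-3)·(-4) + (-1)·(-1)) = (-6, -28, 15)
Requested component of w2: 15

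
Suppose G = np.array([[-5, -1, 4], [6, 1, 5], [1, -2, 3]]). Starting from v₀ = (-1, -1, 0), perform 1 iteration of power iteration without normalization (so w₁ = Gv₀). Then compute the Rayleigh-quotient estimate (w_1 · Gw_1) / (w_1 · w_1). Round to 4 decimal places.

w1 = Gv₀ = (6, -7, 1)
Gw1 = (-19, 34, 23)
w1·Gw1 = 6·(-19) + (-7)·34 + 1·23 = -329; w1·w1 = 6·6 + (-7)·(-7) + 1·1 = 86
λ ≈ -329/86 = -3.8256

-3.8256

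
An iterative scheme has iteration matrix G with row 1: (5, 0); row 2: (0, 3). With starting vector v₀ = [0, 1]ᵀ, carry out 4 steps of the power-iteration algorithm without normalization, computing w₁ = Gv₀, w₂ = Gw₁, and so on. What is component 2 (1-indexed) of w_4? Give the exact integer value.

w1 = Gv₀ = (5·0 + 0·1; 0·0 + 3·1) = (0, 3)
w2 = Gw1 = (5·0 + 0·3; 0·0 + 3·3) = (0, 9)
w3 = Gw2 = (0, 27)
w4 = Gw3 = (0, 81)
The requested component of w4 is 81.

81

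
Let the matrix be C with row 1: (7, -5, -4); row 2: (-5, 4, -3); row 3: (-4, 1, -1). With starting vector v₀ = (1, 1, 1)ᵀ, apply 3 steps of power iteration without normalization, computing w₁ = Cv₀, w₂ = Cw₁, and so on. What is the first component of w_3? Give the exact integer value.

92

w1 = Cv₀ = (7·1 + (-5)·1 + (-4)·1; (-5)·1 + 4·1 + (-3)·1; (-4)·1 + 1·1 + (-1)·1) = (-2, -4, -4)
w2 = Cw1 = (7·(-2) + (-5)·(-4) + (-4)·(-4); (-5)·(-2) + 4·(-4) + (-3)·(-4); (-4)·(-2) + 1·(-4) + (-1)·(-4)) = (22, 6, 8)
w3 = Cw2 = (92, -110, -90)
The requested component of w3 is 92.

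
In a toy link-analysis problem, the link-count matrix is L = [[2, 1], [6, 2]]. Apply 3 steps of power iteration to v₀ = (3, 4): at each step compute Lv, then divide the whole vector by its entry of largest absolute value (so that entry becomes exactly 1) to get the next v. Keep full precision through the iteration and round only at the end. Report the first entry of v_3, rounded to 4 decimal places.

0.4080

Lv0 = (10.00000, 26.00000); divide by 26.00000 → v1 = (0.38462, 1.00000)
Lv1 = (1.76923, 4.30769); divide by 4.30769 → v2 = (0.41071, 1.00000)
Lv2 = (1.82143, 4.46429); divide by 4.46429 → v3 = (0.40800, 1.00000)
Requested entry of v3: 204/500 = 0.4080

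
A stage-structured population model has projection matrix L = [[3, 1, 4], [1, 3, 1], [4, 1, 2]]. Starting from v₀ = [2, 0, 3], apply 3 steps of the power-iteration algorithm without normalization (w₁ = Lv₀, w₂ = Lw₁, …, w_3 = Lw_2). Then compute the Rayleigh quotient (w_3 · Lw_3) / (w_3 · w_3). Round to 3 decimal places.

w1 = Lv₀ = (3·2 + 1·0 + 4·3; 1·2 + 3·0 + 1·3; 4·2 + 1·0 + 2·3) = (18, 5, 14)
w2 = Lw1 = (3·18 + 1·5 + 4·14; 1·18 + 3·5 + 1·14; 4·18 + 1·5 + 2·14) = (115, 47, 105)
w3 = Lw2 = (812, 361, 717)
Lw3 = (5665, 2612, 5043)
w3·Lw3 = 812·5665 + 361·2612 + 717·5043 = 9158743; w3·w3 = 812·812 + 361·361 + 717·717 = 1303754
λ ≈ 9158743/1303754 = 7.025

λ ≈ 7.025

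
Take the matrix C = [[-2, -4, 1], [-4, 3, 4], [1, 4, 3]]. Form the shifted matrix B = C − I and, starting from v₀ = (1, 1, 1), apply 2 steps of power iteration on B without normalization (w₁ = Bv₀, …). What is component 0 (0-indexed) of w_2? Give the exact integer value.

17

B = C − I has rows (-3, -4, 1); (-4, 2, 4); (1, 4, 2)
w1 = Bv₀ = (-6, 2, 7)
w2 = Bw1 = (17, 56, 16)
Requested component of w2: 17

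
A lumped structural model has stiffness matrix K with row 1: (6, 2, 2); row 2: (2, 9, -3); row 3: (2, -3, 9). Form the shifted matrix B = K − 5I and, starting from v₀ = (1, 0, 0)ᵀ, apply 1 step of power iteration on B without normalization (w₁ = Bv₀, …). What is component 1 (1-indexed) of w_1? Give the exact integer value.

B = K − 5I has rows (1, 2, 2); (2, 4, -3); (2, -3, 4)
w1 = Bv₀ = (1·1 + 2·0 + 2·0; 2·1 + 4·0 + (-3)·0; 2·1 + (-3)·0 + 4·0) = (1, 2, 2)
Requested component of w1: 1

1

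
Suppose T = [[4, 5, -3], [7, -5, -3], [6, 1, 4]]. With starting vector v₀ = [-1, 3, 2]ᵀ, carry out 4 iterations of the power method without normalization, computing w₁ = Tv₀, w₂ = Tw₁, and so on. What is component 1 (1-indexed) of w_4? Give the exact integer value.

w1 = Tv₀ = (4·(-1) + 5·3 + (-3)·2; 7·(-1) + (-5)·3 + (-3)·2; 6·(-1) + 1·3 + 4·2) = (5, -28, 5)
w2 = Tw1 = (4·5 + 5·(-28) + (-3)·5; 7·5 + (-5)·(-28) + (-3)·5; 6·5 + 1·(-28) + 4·5) = (-135, 160, 22)
w3 = Tw2 = (194, -1811, -562)
w4 = Tw3 = (-6593, 12099, -2895)
The requested component of w4 is -6593.

-6593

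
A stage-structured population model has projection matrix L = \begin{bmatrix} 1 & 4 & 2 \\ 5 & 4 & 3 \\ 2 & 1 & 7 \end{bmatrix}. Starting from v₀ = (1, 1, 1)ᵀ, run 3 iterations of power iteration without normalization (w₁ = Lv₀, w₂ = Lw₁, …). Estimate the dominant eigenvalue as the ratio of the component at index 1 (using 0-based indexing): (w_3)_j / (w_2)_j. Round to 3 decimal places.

λ ≈ 9.867

w1 = Lv₀ = (7, 12, 10)
w2 = Lw1 = (75, 113, 96)
w3 = Lw2 = (719, 1115, 935)
Ratio at component: 1115 / 113 = 9.867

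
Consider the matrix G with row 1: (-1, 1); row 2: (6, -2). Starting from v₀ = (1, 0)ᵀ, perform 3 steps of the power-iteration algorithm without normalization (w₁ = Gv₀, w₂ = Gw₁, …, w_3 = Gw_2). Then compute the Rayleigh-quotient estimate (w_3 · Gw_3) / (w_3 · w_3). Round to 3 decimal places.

w1 = Gv₀ = ((-1)·1 + 1·0; 6·1 + (-2)·0) = (-1, 6)
w2 = Gw1 = ((-1)·(-1) + 1·6; 6·(-1) + (-2)·6) = (7, -18)
w3 = Gw2 = (-25, 78)
Gw3 = (103, -306)
w3·Gw3 = (-25)·103 + 78·(-306) = -26443; w3·w3 = (-25)·(-25) + 78·78 = 6709
λ ≈ -26443/6709 = -3.941

λ ≈ -3.941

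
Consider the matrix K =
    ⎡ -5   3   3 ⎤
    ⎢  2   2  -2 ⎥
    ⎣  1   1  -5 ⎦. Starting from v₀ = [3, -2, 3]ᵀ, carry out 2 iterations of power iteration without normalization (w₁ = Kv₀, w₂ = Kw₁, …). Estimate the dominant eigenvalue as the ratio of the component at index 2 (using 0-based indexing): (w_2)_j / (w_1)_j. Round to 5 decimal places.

λ ≈ -3.85714

w1 = Kv₀ = (-12, -4, -14)
w2 = Kw1 = (6, -4, 54)
Ratio at component: 54 / -14 = -3.85714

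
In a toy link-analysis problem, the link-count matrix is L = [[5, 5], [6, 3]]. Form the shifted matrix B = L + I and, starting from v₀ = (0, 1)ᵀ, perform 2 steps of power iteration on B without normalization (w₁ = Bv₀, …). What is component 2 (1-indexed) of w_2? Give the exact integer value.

B = L + I has rows (6, 5); (6, 4)
w1 = Bv₀ = (5, 4)
w2 = Bw1 = (50, 46)
Requested component of w2: 46

46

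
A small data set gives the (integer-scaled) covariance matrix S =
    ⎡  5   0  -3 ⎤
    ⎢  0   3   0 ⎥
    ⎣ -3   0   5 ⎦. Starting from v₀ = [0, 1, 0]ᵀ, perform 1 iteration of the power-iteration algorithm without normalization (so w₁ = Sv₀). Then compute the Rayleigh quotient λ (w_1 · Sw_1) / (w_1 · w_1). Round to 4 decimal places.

λ ≈ 3.0000

w1 = Sv₀ = (5·0 + 0·1 + (-3)·0; 0·0 + 3·1 + 0·0; (-3)·0 + 0·1 + 5·0) = (0, 3, 0)
Sw1 = (0, 9, 0)
w1·Sw1 = 0·0 + 3·9 + 0·0 = 27; w1·w1 = 0·0 + 3·3 + 0·0 = 9
λ ≈ 27/9 = 3.0000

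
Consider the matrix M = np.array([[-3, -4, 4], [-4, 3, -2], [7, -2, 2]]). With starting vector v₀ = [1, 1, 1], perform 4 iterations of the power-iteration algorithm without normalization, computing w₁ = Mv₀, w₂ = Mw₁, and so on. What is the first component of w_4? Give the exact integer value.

w1 = Mv₀ = ((-3)·1 + (-4)·1 + 4·1; (-4)·1 + 3·1 + (-2)·1; 7·1 + (-2)·1 + 2·1) = (-3, -3, 7)
w2 = Mw1 = ((-3)·(-3) + (-4)·(-3) + 4·7; (-4)·(-3) + 3·(-3) + (-2)·7; 7·(-3) + (-2)·(-3) + 2·7) = (49, -11, -1)
w3 = Mw2 = (-107, -227, 363)
w4 = Mw3 = (2681, -979, 431)
The requested component of w4 is 2681.

2681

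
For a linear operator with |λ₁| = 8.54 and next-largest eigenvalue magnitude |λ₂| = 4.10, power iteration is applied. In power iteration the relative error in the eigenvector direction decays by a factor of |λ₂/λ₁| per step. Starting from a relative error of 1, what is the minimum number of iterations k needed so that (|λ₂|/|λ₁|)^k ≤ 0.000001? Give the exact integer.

|λ₂/λ₁| = 4.10/8.54 = 0.48009
Need k ≥ ln(0.000001) / ln(0.48009) = -13.8155 / -0.7338 ≈ 18.828
Smallest integer k satisfying the bound: 19

19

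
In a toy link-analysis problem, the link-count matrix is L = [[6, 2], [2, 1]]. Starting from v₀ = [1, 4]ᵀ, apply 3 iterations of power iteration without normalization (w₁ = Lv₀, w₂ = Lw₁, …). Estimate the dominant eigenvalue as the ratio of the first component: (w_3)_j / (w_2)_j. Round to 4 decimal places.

λ ≈ 6.7083

w1 = Lv₀ = (14, 6)
w2 = Lw1 = (96, 34)
w3 = Lw2 = (644, 226)
Ratio at component: 644 / 96 = 6.7083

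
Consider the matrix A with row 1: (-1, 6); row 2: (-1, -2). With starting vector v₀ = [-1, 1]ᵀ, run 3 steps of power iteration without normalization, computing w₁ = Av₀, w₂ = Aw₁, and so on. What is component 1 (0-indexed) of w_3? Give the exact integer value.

23

w1 = Av₀ = (7, -1)
w2 = Aw1 = (-13, -5)
w3 = Aw2 = (-17, 23)
The requested component of w3 is 23.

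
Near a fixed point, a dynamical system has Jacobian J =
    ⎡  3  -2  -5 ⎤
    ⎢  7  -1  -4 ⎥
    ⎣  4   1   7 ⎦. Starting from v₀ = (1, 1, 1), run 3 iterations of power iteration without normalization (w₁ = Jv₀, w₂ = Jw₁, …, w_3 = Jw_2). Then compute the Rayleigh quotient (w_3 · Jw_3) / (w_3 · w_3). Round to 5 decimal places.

w1 = Jv₀ = (3·1 + (-2)·1 + (-5)·1; 7·1 + (-1)·1 + (-4)·1; 4·1 + 1·1 + 7·1) = (-4, 2, 12)
w2 = Jw1 = (3·(-4) + (-2)·2 + (-5)·12; 7·(-4) + (-1)·2 + (-4)·12; 4·(-4) + 1·2 + 7·12) = (-76, -78, 70)
w3 = Jw2 = (-422, -734, 108)
Jw3 = (-338, -2652, -1666)
w3·Jw3 = (-422)·(-338) + (-734)·(-2652) + 108·(-1666) = 1909276; w3·w3 = (-422)·(-422) + (-734)·(-734) + 108·108 = 728504
λ ≈ 1909276/728504 = 2.62082

λ ≈ 2.62082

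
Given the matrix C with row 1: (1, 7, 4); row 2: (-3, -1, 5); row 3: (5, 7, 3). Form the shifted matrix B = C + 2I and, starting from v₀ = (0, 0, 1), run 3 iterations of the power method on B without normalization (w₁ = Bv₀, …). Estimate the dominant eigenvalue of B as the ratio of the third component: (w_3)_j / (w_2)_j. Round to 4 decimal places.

B = C + 2I has rows (3, 7, 4); (-3, 1, 5); (5, 7, 5)
w1 = Bv₀ = (4, 5, 5)
w2 = Bw1 = (67, 18, 80)
w3 = Bw2 = (647, 217, 861)
Ratio: 861/80 = 10.7625

10.7625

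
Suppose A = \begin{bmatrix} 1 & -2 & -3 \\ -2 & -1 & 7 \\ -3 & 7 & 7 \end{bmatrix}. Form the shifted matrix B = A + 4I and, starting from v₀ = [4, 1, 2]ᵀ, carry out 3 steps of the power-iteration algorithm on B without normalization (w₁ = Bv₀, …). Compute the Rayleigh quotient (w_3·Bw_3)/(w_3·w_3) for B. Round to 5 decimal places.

B = A + 4I has rows (5, -2, -3); (-2, 3, 7); (-3, 7, 11)
w1 = Bv₀ = (5·4 + (-2)·1 + (-3)·2; (-2)·4 + 3·1 + 7·2; (-3)·4 + 7·1 + 11·2) = (12, 9, 17)
w2 = Bw1 = (5·12 + (-2)·9 + (-3)·17; (-2)·12 + 3·9 + 7·17; (-3)·12 + 7·9 + 11·17) = (-9, 122, 214)
w3 = Bw2 = (-931, 1882, 3235)
Bw3 = (-18124, 30153, 51552)
w3·Bw3 = 240392110; w3·w3 = 14873910; μ ≈ 240392110/14873910 = 16.16200

16.16200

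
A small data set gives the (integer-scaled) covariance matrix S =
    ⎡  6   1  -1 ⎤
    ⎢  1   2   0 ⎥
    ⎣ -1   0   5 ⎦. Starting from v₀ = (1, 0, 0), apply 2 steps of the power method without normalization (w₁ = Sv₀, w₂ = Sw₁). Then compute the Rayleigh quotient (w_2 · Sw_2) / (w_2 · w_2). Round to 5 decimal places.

λ ≈ 6.65500

w1 = Sv₀ = (6·1 + 1·0 + (-1)·0; 1·1 + 2·0 + 0·0; (-1)·1 + 0·0 + 5·0) = (6, 1, -1)
w2 = Sw1 = (6·6 + 1·1 + (-1)·(-1); 1·6 + 2·1 + 0·(-1); (-1)·6 + 0·1 + 5·(-1)) = (38, 8, -11)
Sw2 = (247, 54, -93)
w2·Sw2 = 38·247 + 8·54 + (-11)·(-93) = 10841; w2·w2 = 38·38 + 8·8 + (-11)·(-11) = 1629
λ ≈ 10841/1629 = 6.65500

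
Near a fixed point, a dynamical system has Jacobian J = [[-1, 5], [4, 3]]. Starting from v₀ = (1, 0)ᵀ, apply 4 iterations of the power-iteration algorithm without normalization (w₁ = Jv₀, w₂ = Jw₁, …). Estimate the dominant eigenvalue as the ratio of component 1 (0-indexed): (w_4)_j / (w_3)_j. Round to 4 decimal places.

w1 = Jv₀ = (-1, 4)
w2 = Jw1 = (21, 8)
w3 = Jw2 = (19, 108)
w4 = Jw3 = (521, 400)
Ratio at component: 400 / 108 = 3.7037

λ ≈ 3.7037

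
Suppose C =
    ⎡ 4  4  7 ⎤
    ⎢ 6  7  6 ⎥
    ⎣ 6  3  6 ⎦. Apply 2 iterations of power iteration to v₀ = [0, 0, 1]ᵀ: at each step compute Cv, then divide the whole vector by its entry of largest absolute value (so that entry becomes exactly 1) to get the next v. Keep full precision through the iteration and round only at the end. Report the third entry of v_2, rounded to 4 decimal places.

0.8000

Cv0 = (7.00000, 6.00000, 6.00000); divide by 7.00000 → v1 = (1.00000, 0.85714, 0.85714)
Cv1 = (13.42857, 17.14286, 13.71429); divide by 17.14286 → v2 = (0.78333, 1.00000, 0.80000)
Requested entry of v2: 96/120 = 0.8000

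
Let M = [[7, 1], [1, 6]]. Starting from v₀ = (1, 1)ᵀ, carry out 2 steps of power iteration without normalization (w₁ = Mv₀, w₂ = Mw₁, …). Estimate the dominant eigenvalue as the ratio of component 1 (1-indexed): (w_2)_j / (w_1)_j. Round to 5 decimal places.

λ ≈ 7.87500

w1 = Mv₀ = (8, 7)
w2 = Mw1 = (63, 50)
Ratio at component: 63 / 8 = 7.87500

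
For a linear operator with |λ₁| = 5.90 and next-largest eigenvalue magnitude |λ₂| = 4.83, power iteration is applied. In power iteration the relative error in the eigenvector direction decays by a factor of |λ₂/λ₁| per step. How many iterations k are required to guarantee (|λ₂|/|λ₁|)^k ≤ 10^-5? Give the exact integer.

58

|λ₂/λ₁| = 4.83/5.90 = 0.81864
Need k ≥ ln(10^-5) / ln(0.81864) = -11.5129 / -0.2001 ≈ 57.534
Smallest integer k satisfying the bound: 58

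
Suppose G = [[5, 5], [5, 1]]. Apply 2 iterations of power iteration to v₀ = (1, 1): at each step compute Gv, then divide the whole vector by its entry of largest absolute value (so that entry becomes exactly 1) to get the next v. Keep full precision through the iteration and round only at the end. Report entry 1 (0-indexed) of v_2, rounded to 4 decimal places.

0.7000

Gv0 = (10.00000, 6.00000); divide by 10.00000 → v1 = (1.00000, 0.60000)
Gv1 = (8.00000, 5.60000); divide by 8.00000 → v2 = (1.00000, 0.70000)
Requested entry of v2: 56/80 = 0.7000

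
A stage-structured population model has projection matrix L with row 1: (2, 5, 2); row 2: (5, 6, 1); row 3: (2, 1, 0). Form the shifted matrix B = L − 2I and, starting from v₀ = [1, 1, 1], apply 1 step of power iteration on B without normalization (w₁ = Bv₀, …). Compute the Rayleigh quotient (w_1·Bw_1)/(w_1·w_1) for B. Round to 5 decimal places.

B = L − 2I has rows (0, 5, 2); (5, 4, 1); (2, 1, -2)
w1 = Bv₀ = (0·1 + 5·1 + 2·1; 5·1 + 4·1 + 1·1; 2·1 + 1·1 + (-2)·1) = (7, 10, 1)
Bw1 = (52, 76, 22)
w1·Bw1 = 1146; w1·w1 = 150; μ ≈ 1146/150 = 7.64000

μ ≈ 7.64000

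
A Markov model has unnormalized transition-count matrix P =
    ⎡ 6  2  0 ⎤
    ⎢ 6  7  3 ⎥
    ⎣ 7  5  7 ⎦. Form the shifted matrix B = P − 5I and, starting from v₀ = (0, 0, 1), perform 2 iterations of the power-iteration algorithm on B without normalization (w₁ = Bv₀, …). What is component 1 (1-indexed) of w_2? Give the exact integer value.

6

B = P − 5I has rows (1, 2, 0); (6, 2, 3); (7, 5, 2)
w1 = Bv₀ = (0, 3, 2)
w2 = Bw1 = (6, 12, 19)
Requested component of w2: 6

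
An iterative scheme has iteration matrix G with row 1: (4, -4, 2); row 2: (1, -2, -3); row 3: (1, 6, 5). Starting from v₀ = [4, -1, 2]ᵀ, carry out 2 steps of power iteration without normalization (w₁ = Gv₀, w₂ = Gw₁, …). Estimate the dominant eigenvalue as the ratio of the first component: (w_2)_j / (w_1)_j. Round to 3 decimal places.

λ ≈ 4.667

w1 = Gv₀ = (4·4 + (-4)·(-1) + 2·2; 1·4 + (-2)·(-1) + (-3)·2; 1·4 + 6·(-1) + 5·2) = (24, 0, 8)
w2 = Gw1 = (4·24 + (-4)·0 + 2·8; 1·24 + (-2)·0 + (-3)·8; 1·24 + 6·0 + 5·8) = (112, 0, 64)
Ratio at component: 112 / 24 = 4.667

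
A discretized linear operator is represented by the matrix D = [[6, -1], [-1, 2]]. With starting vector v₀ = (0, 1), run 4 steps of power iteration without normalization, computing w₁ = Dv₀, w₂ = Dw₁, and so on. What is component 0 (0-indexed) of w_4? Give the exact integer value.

-336

w1 = Dv₀ = (-1, 2)
w2 = Dw1 = (-8, 5)
w3 = Dw2 = (-53, 18)
w4 = Dw3 = (-336, 89)
The requested component of w4 is -336.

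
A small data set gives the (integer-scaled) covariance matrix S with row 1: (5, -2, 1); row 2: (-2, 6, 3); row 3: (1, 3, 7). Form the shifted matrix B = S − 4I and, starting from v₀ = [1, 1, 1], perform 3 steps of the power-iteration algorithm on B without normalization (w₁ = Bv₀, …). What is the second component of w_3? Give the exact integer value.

B = S − 4I has rows (1, -2, 1); (-2, 2, 3); (1, 3, 3)
w1 = Bv₀ = (1·1 + (-2)·1 + 1·1; (-2)·1 + 2·1 + 3·1; 1·1 + 3·1 + 3·1) = (0, 3, 7)
w2 = Bw1 = (1·0 + (-2)·3 + 1·7; (-2)·0 + 2·3 + 3·7; 1·0 + 3·3 + 3·7) = (1, 27, 30)
w3 = Bw2 = (-23, 142, 172)
Requested component of w3: 142

142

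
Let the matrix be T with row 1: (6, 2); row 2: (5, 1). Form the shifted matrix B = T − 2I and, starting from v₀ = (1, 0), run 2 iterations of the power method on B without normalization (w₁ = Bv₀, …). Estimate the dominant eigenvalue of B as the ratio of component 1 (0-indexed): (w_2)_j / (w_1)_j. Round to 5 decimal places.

μ ≈ 3.00000

B = T − 2I has rows (4, 2); (5, -1)
w1 = Bv₀ = (4·1 + 2·0; 5·1 + (-1)·0) = (4, 5)
w2 = Bw1 = (4·4 + 2·5; 5·4 + (-1)·5) = (26, 15)
Ratio: 15/5 = 3.00000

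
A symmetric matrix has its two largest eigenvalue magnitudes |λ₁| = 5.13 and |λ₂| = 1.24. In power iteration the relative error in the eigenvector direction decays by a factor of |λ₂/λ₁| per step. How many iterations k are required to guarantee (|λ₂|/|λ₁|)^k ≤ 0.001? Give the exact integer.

|λ₂/λ₁| = 1.24/5.13 = 0.24172
Need k ≥ ln(0.001) / ln(0.24172) = -6.9078 / -1.4200 ≈ 4.865
Smallest integer k satisfying the bound: 5

5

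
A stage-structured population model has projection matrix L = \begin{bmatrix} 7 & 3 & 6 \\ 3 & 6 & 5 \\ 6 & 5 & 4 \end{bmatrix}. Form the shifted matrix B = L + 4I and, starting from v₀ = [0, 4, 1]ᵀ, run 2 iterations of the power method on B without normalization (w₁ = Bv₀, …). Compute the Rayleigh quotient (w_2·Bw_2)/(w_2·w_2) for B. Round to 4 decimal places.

18.7113

B = L + 4I has rows (11, 3, 6); (3, 10, 5); (6, 5, 8)
w1 = Bv₀ = (11·0 + 3·4 + 6·1; 3·0 + 10·4 + 5·1; 6·0 + 5·4 + 8·1) = (18, 45, 28)
w2 = Bw1 = (11·18 + 3·45 + 6·28; 3·18 + 10·45 + 5·28; 6·18 + 5·45 + 8·28) = (501, 644, 557)
Bw2 = (10785, 10728, 10682)
w2·Bw2 = 18261991; w2·w2 = 975986; μ ≈ 18261991/975986 = 18.7113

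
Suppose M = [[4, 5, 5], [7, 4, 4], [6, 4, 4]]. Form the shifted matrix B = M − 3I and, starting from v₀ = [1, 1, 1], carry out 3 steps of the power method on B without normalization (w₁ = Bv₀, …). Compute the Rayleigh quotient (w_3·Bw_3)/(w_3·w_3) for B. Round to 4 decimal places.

B = M − 3I has rows (1, 5, 5); (7, 1, 4); (6, 4, 1)
w1 = Bv₀ = (11, 12, 11)
w2 = Bw1 = (126, 133, 125)
w3 = Bw2 = (1416, 1515, 1413)
Bw3 = (16056, 17079, 15969)
w3·Bw3 = 71174178; w3·w3 = 6296850; μ ≈ 71174178/6296850 = 11.3031

11.3031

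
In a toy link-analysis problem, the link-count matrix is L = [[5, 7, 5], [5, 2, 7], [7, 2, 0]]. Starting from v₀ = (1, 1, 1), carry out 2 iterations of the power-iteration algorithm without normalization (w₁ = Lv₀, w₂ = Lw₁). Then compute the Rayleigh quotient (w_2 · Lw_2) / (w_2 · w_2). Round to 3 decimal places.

w1 = Lv₀ = (5·1 + 7·1 + 5·1; 5·1 + 2·1 + 7·1; 7·1 + 2·1 + 0·1) = (17, 14, 9)
w2 = Lw1 = (5·17 + 7·14 + 5·9; 5·17 + 2·14 + 7·9; 7·17 + 2·14 + 0·9) = (228, 176, 147)
Lw2 = (3107, 2521, 1948)
w2·Lw2 = 228·3107 + 176·2521 + 147·1948 = 1438448; w2·w2 = 228·228 + 176·176 + 147·147 = 104569
λ ≈ 1438448/104569 = 13.756

λ ≈ 13.756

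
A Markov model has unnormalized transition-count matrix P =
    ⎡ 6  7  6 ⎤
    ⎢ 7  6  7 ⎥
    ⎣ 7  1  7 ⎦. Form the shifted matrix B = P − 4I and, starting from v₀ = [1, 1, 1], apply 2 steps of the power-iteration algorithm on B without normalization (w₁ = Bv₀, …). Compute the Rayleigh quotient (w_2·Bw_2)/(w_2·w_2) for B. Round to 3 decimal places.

13.766

B = P − 4I has rows (2, 7, 6); (7, 2, 7); (7, 1, 3)
w1 = Bv₀ = (15, 16, 11)
w2 = Bw1 = (208, 214, 154)
Bw2 = (2838, 2962, 2132)
w2·Bw2 = 1552500; w2·w2 = 112776; μ ≈ 1552500/112776 = 13.766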